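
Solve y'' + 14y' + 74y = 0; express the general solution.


Characteristic equation: r² + 14r + 74 = 0.
Discriminant is negative; roots r = -7 ± 5i (complex conjugate pair).
General solution uses e^(α x)(C₁ cos(β x) + C₂ sin(β x)): y = e^(-7x)(C₁cos(5x) + C₂sin(5x)).


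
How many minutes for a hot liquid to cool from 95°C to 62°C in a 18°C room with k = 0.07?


From T(t) = T_a + (T₀ - T_a)e^(-kt), set T(t) = 62:
(62 - 18) / (95 - 18) = e^(-0.07t), so t = -ln(0.571)/0.07 ≈ 8.0 minutes.


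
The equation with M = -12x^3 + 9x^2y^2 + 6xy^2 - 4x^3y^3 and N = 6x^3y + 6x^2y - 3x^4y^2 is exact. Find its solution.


Check exactness: ∂M/∂y = 18x^2y + 12xy - 12x^3y^2 and ∂N/∂x = 18x^2y + 12xy - 12x^3y^2; equal, so the equation is exact.
Integrate M with respect to x (treating y as constant): ∫M dx = -3x^4 + 3x^3y^2 + 3x^2y^2 - x^4y^3 + h(y).
Differentiate w.r.t. y and set equal to N: all terms match, so h'(y) = 0 and h is a constant absorbed into C.
General solution: -3x^4 + 3x^3y^2 + 3x^2y^2 - x^4y^3 = C.


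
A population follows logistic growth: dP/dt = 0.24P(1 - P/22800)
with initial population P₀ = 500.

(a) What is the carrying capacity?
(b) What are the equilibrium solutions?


Logistic ODE dP/dt = 0.24P(1 - P/22800) has equilibria where dP/dt = 0, i.e. P = 0 or P = 22800.
The coefficient (1 - P/K) = 0 when P = K, identifying K = 22800 as the carrying capacity.
(a) K = 22800; (b) equilibria P = 0 and P = 22800.


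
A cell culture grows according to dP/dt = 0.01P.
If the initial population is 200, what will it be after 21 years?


The ODE dP/dt = 0.01P has solution P(t) = P(0)e^(0.01t).
Substitute P(0) = 200 and t = 21: P(21) = 200 e^(0.21) ≈ 247.


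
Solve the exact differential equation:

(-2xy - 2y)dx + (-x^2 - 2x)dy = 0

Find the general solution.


Check exactness: ∂M/∂y = -2x - 2 and ∂N/∂x = -2x - 2; equal, so the equation is exact.
Integrate M with respect to x (treating y as constant): ∫M dx = -x^2y - 2xy + h(y).
Differentiate w.r.t. y and set equal to N: all terms match, so h'(y) = 0 and h is a constant absorbed into C.
General solution: -x^2y - 2xy = C.


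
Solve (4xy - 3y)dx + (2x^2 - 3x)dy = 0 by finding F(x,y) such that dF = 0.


Check exactness: ∂M/∂y = 4x - 3 and ∂N/∂x = 4x - 3; equal, so the equation is exact.
Integrate M with respect to x (treating y as constant): ∫M dx = 2x^2y - 3xy + h(y).
Differentiate w.r.t. y and set equal to N: all terms match, so h'(y) = 0 and h is a constant absorbed into C.
General solution: 2x^2y - 3xy = C.


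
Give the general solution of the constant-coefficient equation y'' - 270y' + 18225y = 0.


Characteristic equation: r² - 270r + 18225 = 0, i.e. (r - 135)² = 0.
Repeated root r = 135; include an x factor for the second linearly independent solution.
General solution: y = (C₁ + C₂x)e^(135x).


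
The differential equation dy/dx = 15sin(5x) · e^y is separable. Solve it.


Separate: e^(-y) dy = 15sin(5x) dx.
Integrate: -e^(-y) = -3cos(5x) + C₀.
Rearrange: e^(-y) = 3cos(5x) + C.


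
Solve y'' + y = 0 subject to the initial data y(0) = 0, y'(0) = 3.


Characteristic roots of r² + 1 = 0 are ±1i, so y = C₁cos(x) + C₂sin(x).
Apply y(0) = 0: C₁ = 0. Differentiate and apply y'(0) = 3: 1·C₂ = 3, so C₂ = 3.
Particular solution: y = 3sin(x).


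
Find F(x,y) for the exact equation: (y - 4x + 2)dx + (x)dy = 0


Check exactness: ∂M/∂y = 1 and ∂N/∂x = 1; equal, so the equation is exact.
Integrate M with respect to x (treating y as constant): ∫M dx = xy - 2x^2 + 2x + h(y).
Differentiate w.r.t. y and set equal to N: all terms match, so h'(y) = 0 and h is a constant absorbed into C.
General solution: xy - 2x^2 + 2x = C.


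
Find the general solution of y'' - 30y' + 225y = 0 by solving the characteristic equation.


Characteristic equation: r² - 30r + 225 = 0, i.e. (r - 15)² = 0.
Repeated root r = 15; include an x factor for the second linearly independent solution.
General solution: y = (C₁ + C₂x)e^(15x).


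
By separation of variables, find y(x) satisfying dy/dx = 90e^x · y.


Separate variables: dy/y = 90e^x dx.
Integrate: ln|y| = 90e^x + C₀.
Exponentiate: y = Ce^(90e^x).


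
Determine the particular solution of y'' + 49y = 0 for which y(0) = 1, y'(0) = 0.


Characteristic roots of r² + 49 = 0 are ±7i, so y = C₁cos(7x) + C₂sin(7x).
Apply y(0) = 1: C₁ = 1. Differentiate and apply y'(0) = 0: 7·C₂ = 0, so C₂ = 0.
Particular solution: y = cos(7x).


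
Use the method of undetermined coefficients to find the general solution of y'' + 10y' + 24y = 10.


Characteristic roots of r² + 10r + 24 = 0 are -6, -4.
y_h = C₁e^(-6x) + C₂e^(-4x).
Constant forcing; try y_p = A. Then 24A = 10 ⇒ A = 5/12.
General solution: y = C₁e^(-6x) + C₂e^(-4x) + 5/12.


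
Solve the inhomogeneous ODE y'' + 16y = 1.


Homogeneous part: r² + 16 = 0 ⇒ r = ±4i, so y_h = C₁cos(4x) + C₂sin(4x).
Try constant y_p = A; plug in: 16A = 1 ⇒ A = 1/16.
General solution: y = C₁cos(4x) + C₂sin(4x) + 1/16.


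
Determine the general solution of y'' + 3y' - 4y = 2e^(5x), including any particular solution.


Characteristic roots of r² + 3r - 4 = 0 are -4, 1.
y_h = C₁e^(-4x) + C₂e^(x).
Forcing exponent 5 is not a characteristic root; try y_p = Ae^(5x).
Substitute: A·(25 + (3)·5 + (-4)) = A·36 = 2, so A = 1/18.
General solution: y = C₁e^(-4x) + C₂e^(x) + (1/18)e^(5x).


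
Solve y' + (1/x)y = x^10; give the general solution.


P(x) = 1/x ⇒ μ = x^1.
(x^1 y)' = x^1·x^10 = x^11.
Integrate: x^1 y = x^12/(12) + C.
Solve for y: y = (1/12)x^11 + C/x^1.


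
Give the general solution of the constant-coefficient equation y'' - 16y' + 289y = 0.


Characteristic equation: r² - 16r + 289 = 0.
Discriminant is negative; roots r = 8 ± 15i (complex conjugate pair).
General solution uses e^(α x)(C₁ cos(β x) + C₂ sin(β x)): y = e^(8x)(C₁cos(15x) + C₂sin(15x)).


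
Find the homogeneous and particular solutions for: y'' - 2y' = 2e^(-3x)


Characteristic roots of r² - 2r = 0 are 2, 0.
y_h = C₁e^(2x) + C₂.
Forcing exponent -3 is not a characteristic root; try y_p = Ae^(-3x).
Substitute: A·(9 + (-2)·-3 + (0)) = A·15 = 2, so A = 2/15.
General solution: y = C₁e^(2x) + C₂ + (2/15)e^(-3x).


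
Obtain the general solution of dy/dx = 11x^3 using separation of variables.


Integrate both sides with respect to x: y = ∫ 11x^3 dx = (11/4)x^4 + C.


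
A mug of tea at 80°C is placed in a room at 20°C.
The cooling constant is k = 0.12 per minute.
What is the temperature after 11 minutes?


Newton's law: dT/dt = -k(T - T_a) has solution T(t) = T_a + (T₀ - T_a)e^(-kt).
Plug in T_a = 20, T₀ = 80, k = 0.12, t = 11: T(11) = 20 + (60)e^(-1.32) ≈ 36.0°C.


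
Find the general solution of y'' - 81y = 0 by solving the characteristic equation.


Characteristic equation: r² - 81 = 0.
Factor: (r - 9)(r + 9) = 0 ⇒ r = 9, -9 (distinct real).
General solution: y = C₁e^(9x) + C₂e^(-9x).


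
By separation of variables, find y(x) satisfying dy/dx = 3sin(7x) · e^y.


Separate: e^(-y) dy = 3sin(7x) dx.
Integrate: -e^(-y) = -(3/7)cos(7x) + C₀.
Rearrange: e^(-y) = (3/7)cos(7x) + C.


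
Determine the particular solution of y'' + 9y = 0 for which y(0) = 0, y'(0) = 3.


Characteristic roots of r² + 9 = 0 are ±3i, so y = C₁cos(3x) + C₂sin(3x).
Apply y(0) = 0: C₁ = 0. Differentiate and apply y'(0) = 3: 3·C₂ = 3, so C₂ = 1.
Particular solution: y = sin(3x).


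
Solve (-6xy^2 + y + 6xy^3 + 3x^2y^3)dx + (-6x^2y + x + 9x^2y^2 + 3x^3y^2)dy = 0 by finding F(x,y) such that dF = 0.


Check exactness: ∂M/∂y = -12xy + 1 + 18xy^2 + 9x^2y^2 and ∂N/∂x = -12xy + 1 + 18xy^2 + 9x^2y^2; equal, so the equation is exact.
Integrate M with respect to x (treating y as constant): ∫M dx = -3x^2y^2 + xy + 3x^2y^3 + x^3y^3 + h(y).
Differentiate w.r.t. y and set equal to N: all terms match, so h'(y) = 0 and h is a constant absorbed into C.
General solution: -3x^2y^2 + xy + 3x^2y^3 + x^3y^3 = C.


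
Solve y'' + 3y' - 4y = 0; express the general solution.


Characteristic equation: r² + 3r - 4 = 0.
Factor: (r + 4)(r - 1) = 0 ⇒ r = -4, 1 (distinct real).
General solution: y = C₁e^(-4x) + C₂e^(x).


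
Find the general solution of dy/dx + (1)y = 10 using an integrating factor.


P(x) = 1, Q(x) = 10; integrating factor μ = e^(x).
(μ y)' = 10e^(x) ⇒ μ y = 10e^(x) + C.
Divide by μ: y = 10 + Ce^(-x).


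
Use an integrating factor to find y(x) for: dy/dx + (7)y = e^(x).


P(x) = 7 ⇒ μ = e^(7x).
(μ y)' = e^(8x) ⇒ μ y = e^(8x)/8 + C.
Divide by μ: y = (1/8)e^(x) + Ce^(-7x).


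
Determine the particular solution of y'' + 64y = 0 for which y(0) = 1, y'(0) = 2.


Characteristic roots of r² + 64 = 0 are ±8i, so y = C₁cos(8x) + C₂sin(8x).
Apply y(0) = 1: C₁ = 1. Differentiate and apply y'(0) = 2: 8·C₂ = 2, so C₂ = 1/4.
Particular solution: y = cos(8x) + (1/4)sin(8x).


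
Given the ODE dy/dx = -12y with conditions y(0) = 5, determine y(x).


General solution of y' = -12y is y = Ce^(-12x).
Apply y(0) = 5: C = 5.
Particular solution: y = 5e^(-12x).


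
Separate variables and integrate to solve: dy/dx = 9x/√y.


Separate: √y dy = 9x dx.
Integrate: (2/3)y^(3/2) = (9/2)x² + C.


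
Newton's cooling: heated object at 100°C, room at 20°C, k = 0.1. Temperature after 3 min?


Newton's law: dT/dt = -k(T - T_a) has solution T(t) = T_a + (T₀ - T_a)e^(-kt).
Plug in T_a = 20, T₀ = 100, k = 0.1, t = 3: T(3) = 20 + (80)e^(-0.30) ≈ 79.3°C.


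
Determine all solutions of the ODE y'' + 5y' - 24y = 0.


Characteristic equation: r² + 5r - 24 = 0.
Factor: (r - 3)(r + 8) = 0 ⇒ r = 3, -8 (distinct real).
General solution: y = C₁e^(3x) + C₂e^(-8x).


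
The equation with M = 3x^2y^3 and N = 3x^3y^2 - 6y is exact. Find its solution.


Check exactness: ∂M/∂y = 9x^2y^2 and ∂N/∂x = 9x^2y^2; equal, so the equation is exact.
Integrate M with respect to x (treating y as constant): ∫M dx = x^3y^3 + h(y).
Differentiate w.r.t. y and set equal to N: the x-dependent terms already match, leaving h'(y) = -6y. Integrate: h(y) = -3y^2.
So F(x,y) = x^3y^3 - 3y^2.
General solution: x^3y^3 - 3y^2 = C.


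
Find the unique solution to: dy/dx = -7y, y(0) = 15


General solution of y' = -7y is y = Ce^(-7x).
Apply y(0) = 15: C = 15.
Particular solution: y = 15e^(-7x).


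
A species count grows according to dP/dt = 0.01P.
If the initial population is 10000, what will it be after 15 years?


The ODE dP/dt = 0.01P has solution P(t) = P(0)e^(0.01t).
Substitute P(0) = 10000 and t = 15: P(15) = 10000 e^(0.15) ≈ 11618.


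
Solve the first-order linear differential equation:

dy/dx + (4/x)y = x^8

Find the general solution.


P(x) = 4/x ⇒ μ = x^4.
(x^4 y)' = x^12 ⇒ x^4 y = x^13/(13) + C.
Solve for y: y = (1/13)x^9 + C/x^4.


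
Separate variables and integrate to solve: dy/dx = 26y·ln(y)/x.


Separate: dy/[y ln(y)] = 26 dx/x.
Substitute u = ln(y): du/u = 26 dx/x.
Integrate: ln|ln(y)| = 26ln|x| + C₀, hence ln(y) = C·x^26.


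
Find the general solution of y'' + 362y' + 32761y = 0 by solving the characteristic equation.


Characteristic equation: r² + 362r + 32761 = 0, i.e. (r + 181)² = 0.
Repeated root r = -181; include an x factor for the second linearly independent solution.
General solution: y = (C₁ + C₂x)e^(-181x).


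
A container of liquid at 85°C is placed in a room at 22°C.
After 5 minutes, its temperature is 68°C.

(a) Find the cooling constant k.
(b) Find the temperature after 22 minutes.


Newton's law: T(t) = T_a + (T₀ - T_a)e^(-kt).
(a) Use T(5) = 68: (68 - 22)/(85 - 22) = e^(-k·5), so k = -ln(0.730)/5 ≈ 0.0629.
(b) Apply k to t = 22: T(22) = 22 + (63)e^(-1.384) ≈ 37.8°C.


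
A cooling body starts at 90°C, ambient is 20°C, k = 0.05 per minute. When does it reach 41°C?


From T(t) = T_a + (T₀ - T_a)e^(-kt), set T(t) = 41:
(41 - 20) / (90 - 20) = e^(-0.05t), so t = -ln(0.300)/0.05 ≈ 24.1 minutes.


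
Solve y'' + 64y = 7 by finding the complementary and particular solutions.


Homogeneous part: r² + 64 = 0 ⇒ r = ±8i, so y_h = C₁cos(8x) + C₂sin(8x).
Try constant y_p = A; plug in: 64A = 7 ⇒ A = 7/64.
General solution: y = C₁cos(8x) + C₂sin(8x) + 7/64.


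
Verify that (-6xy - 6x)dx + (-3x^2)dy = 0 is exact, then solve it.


Check exactness: ∂M/∂y = -6x and ∂N/∂x = -6x; equal, so the equation is exact.
Integrate M with respect to x (treating y as constant): ∫M dx = -3x^2y - 3x^2 + h(y).
Differentiate w.r.t. y and set equal to N: all terms match, so h'(y) = 0 and h is a constant absorbed into C.
General solution: -3x^2y - 3x^2 = C.


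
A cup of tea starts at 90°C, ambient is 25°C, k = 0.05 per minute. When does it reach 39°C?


From T(t) = T_a + (T₀ - T_a)e^(-kt), set T(t) = 39:
(39 - 25) / (90 - 25) = e^(-0.05t), so t = -ln(0.215)/0.05 ≈ 30.7 minutes.


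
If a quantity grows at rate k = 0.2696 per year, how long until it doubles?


Exponential growth: P(t) = P₀ e^(0.2696t). Set P(t)/P₀ = 2: e^(0.2696t) = 2.
Solve: t = ln(2)/0.2696 ≈ 2.57 years.


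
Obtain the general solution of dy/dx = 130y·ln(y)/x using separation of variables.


Separate: dy/[y ln(y)] = 130 dx/x.
Substitute u = ln(y): du/u = 130 dx/x.
Integrate: ln|ln(y)| = 130ln|x| + C₀, hence ln(y) = C·x^130.


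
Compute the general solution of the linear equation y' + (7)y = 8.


P(x) = 7, Q(x) = 8; integrating factor μ = e^(7x).
(μ y)' = 8e^(7x) ⇒ μ y = (8/7)e^(7x) + C.
Divide by μ: y = 8/7 + Ce^(-7x).


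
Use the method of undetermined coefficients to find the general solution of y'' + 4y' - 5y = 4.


Characteristic roots of r² + 4r - 5 = 0 are 1, -5.
y_h = C₁e^(x) + C₂e^(-5x).
Forcing exponent 0 is not a characteristic root; try y_p = A.
Substitute: A·(0 + (4)·0 + (-5)) = A·-5 = 4, so A = -4/5.
General solution: y = C₁e^(x) + C₂e^(-5x) - 4/5.


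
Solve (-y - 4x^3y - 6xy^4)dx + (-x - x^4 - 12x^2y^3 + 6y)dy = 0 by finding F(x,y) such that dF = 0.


Check exactness: ∂M/∂y = -1 - 4x^3 - 24xy^3 and ∂N/∂x = -1 - 4x^3 - 24xy^3; equal, so the equation is exact.
Integrate M with respect to x (treating y as constant): ∫M dx = -xy - x^4y - 3x^2y^4 + h(y).
Differentiate w.r.t. y and set equal to N: the x-dependent terms already match, leaving h'(y) = 6y. Integrate: h(y) = 3y^2.
So F(x,y) = -xy - x^4y - 3x^2y^4 + 3y^2.
General solution: -xy - x^4y - 3x^2y^4 + 3y^2 = C.


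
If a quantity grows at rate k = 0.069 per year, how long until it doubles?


Exponential growth: P(t) = P₀ e^(0.069t). Set P(t)/P₀ = 2: e^(0.069t) = 2.
Solve: t = ln(2)/0.069 ≈ 10.05 years.


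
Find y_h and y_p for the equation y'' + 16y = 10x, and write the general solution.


Homogeneous: r² + 16 = 0 ⇒ r = ±4i, y_h = C₁cos(4x) + C₂sin(4x).
Polynomial forcing; try y_p = Ax + B. Then y_p'' + 16 y_p = 16(Ax + B) = 10x, so B = 0 and A = 5/8.
General solution: y = C₁cos(4x) + C₂sin(4x) + (5/8)x.


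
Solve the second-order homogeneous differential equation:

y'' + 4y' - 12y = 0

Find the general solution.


Characteristic equation: r² + 4r - 12 = 0.
Factor: (r - 2)(r + 6) = 0 ⇒ r = 2, -6 (distinct real).
General solution: y = C₁e^(2x) + C₂e^(-6x).


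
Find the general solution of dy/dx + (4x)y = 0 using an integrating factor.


P(x) = 4x ⇒ μ = e^(2x²).
Q(x) = 0 so μ y is constant: y = Ce^(-2x²).


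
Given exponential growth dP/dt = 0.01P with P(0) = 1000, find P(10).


The ODE dP/dt = 0.01P has solution P(t) = P(0)e^(0.01t).
Substitute P(0) = 1000 and t = 10: P(10) = 1000 e^(0.10) ≈ 1105.


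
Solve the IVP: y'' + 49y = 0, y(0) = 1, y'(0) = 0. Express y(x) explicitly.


Characteristic roots of r² + 49 = 0 are ±7i, so y = C₁cos(7x) + C₂sin(7x).
Apply y(0) = 1: C₁ = 1. Differentiate and apply y'(0) = 0: 7·C₂ = 0, so C₂ = 0.
Particular solution: y = cos(7x).


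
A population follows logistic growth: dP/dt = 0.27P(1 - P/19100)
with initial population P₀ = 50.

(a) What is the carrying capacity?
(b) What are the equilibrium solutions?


Logistic ODE dP/dt = 0.27P(1 - P/19100) has equilibria where dP/dt = 0, i.e. P = 0 or P = 19100.
The coefficient (1 - P/K) = 0 when P = K, identifying K = 19100 as the carrying capacity.
(a) K = 19100; (b) equilibria P = 0 and P = 19100.


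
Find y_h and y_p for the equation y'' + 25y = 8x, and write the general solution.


Homogeneous: r² + 25 = 0 ⇒ r = ±5i, y_h = C₁cos(5x) + C₂sin(5x).
Polynomial forcing; try y_p = Ax + B. Then y_p'' + 25 y_p = 25(Ax + B) = 8x, so B = 0 and A = 8/25.
General solution: y = C₁cos(5x) + C₂sin(5x) + (8/25)x.


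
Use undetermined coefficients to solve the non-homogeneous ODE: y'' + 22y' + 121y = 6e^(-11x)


Characteristic polynomial (r + 11)² = 0; repeated root r = -11.
y_h = (C₁ + C₂x)e^(-11x). Forcing matches the repeated root (resonance), so try y_p = Ax² e^(-11x).
Substitute and solve for A: 2A = 6, so A = 3.
General solution: y = (C₁ + C₂x + 3x²)e^(-11x).


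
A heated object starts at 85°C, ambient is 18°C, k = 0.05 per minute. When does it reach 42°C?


From T(t) = T_a + (T₀ - T_a)e^(-kt), set T(t) = 42:
(42 - 18) / (85 - 18) = e^(-0.05t), so t = -ln(0.358)/0.05 ≈ 20.5 minutes.


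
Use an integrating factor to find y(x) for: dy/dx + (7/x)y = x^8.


P(x) = 7/x ⇒ μ = x^7.
(x^7 y)' = x^15 ⇒ x^7 y = x^16/(16) + C.
Solve for y: y = (1/16)x^9 + C/x^7.


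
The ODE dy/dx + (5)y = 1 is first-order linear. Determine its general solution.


P(x) = 5, Q(x) = 1; integrating factor μ = e^(5x).
(μ y)' = e^(5x) ⇒ μ y = (1/5)e^(5x) + C.
Divide by μ: y = 1/5 + Ce^(-5x).


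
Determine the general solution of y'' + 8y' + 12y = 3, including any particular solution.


Characteristic roots of r² + 8r + 12 = 0 are -2, -6.
y_h = C₁e^(-2x) + C₂e^(-6x).
Constant forcing; try y_p = A. Then 12A = 3 ⇒ A = 1/4.
General solution: y = C₁e^(-2x) + C₂e^(-6x) + 1/4.


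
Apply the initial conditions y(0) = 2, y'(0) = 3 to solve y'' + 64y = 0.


Characteristic roots of r² + 64 = 0 are ±8i, so y = C₁cos(8x) + C₂sin(8x).
Apply y(0) = 2: C₁ = 2. Differentiate and apply y'(0) = 3: 8·C₂ = 3, so C₂ = 3/8.
Particular solution: y = 2cos(8x) + (3/8)sin(8x).


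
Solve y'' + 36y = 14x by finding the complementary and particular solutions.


Homogeneous: r² + 36 = 0 ⇒ r = ±6i, y_h = C₁cos(6x) + C₂sin(6x).
Polynomial forcing; try y_p = Ax + B. Then y_p'' + 36 y_p = 36(Ax + B) = 14x, so B = 0 and A = 7/18.
General solution: y = C₁cos(6x) + C₂sin(6x) + (7/18)x.


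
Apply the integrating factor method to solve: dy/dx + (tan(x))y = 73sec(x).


P(x) = tan(x) ⇒ μ = e^(∫tan(x)dx) = sec(x).
(sec(x) y)' = 73sec²(x) ⇒ sec(x) y = 73tan(x) + C.
Multiply by cos(x): y = 73sin(x) + C·cos(x).


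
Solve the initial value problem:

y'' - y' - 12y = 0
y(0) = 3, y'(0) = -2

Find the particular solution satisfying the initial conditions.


Characteristic roots of r² - r - 12 = 0 are 4, -3.
General solution y = c₁ e^(4x) + c₂ e^(-3x).
Apply y(0) = 3: c₁ + c₂ = 3. Apply y'(0) = -2: 4 c₁ - 3 c₂ = -2.
Solve: c₁ = 1, c₂ = 2.
Particular solution: y = e^(4x) + 2e^(-3x).


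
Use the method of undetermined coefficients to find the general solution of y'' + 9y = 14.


Homogeneous part: r² + 9 = 0 ⇒ r = ±3i, so y_h = C₁cos(3x) + C₂sin(3x).
Try constant y_p = A; plug in: 9A = 14 ⇒ A = 14/9.
General solution: y = C₁cos(3x) + C₂sin(3x) + 14/9.


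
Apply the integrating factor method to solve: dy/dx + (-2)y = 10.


P(x) = -2 ⇒ μ = e^(-2x).
(μ y)' = 10e^(-2x) ⇒ μ y = -5e^(-2x) + C.
Divide by μ: y = -5 + Ce^(2x).


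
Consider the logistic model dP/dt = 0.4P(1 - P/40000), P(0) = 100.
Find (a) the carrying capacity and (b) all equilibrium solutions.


Logistic ODE dP/dt = 0.4P(1 - P/40000) has equilibria where dP/dt = 0, i.e. P = 0 or P = 40000.
The coefficient (1 - P/K) = 0 when P = K, identifying K = 40000 as the carrying capacity.
(a) K = 40000; (b) equilibria P = 0 and P = 40000.


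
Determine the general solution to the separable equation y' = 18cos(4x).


g(y) = 1, so integrate directly: y = ∫ 18cos(4x) dx = (9/2)sin(4x) + C.


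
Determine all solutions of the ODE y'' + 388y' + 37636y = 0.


Characteristic equation: r² + 388r + 37636 = 0, i.e. (r + 194)² = 0.
Repeated root r = -194; include an x factor for the second linearly independent solution.
General solution: y = (C₁ + C₂x)e^(-194x).


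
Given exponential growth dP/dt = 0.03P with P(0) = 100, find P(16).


The ODE dP/dt = 0.03P has solution P(t) = P(0)e^(0.03t).
Substitute P(0) = 100 and t = 16: P(16) = 100 e^(0.48) ≈ 162.


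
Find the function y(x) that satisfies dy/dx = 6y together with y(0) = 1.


General solution of y' = 6y is y = Ce^(6x).
Apply y(0) = 1: C = 1.
Particular solution: y = e^(6x).


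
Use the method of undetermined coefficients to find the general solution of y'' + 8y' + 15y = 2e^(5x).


Characteristic roots of r² + 8r + 15 = 0 are -3, -5.
y_h = C₁e^(-3x) + C₂e^(-5x).
Forcing exponent 5 is not a characteristic root; try y_p = Ae^(5x).
Substitute: A·(25 + (8)·5 + (15)) = A·80 = 2, so A = 1/40.
General solution: y = C₁e^(-3x) + C₂e^(-5x) + (1/40)e^(5x).


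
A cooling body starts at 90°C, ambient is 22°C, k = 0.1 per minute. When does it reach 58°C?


From T(t) = T_a + (T₀ - T_a)e^(-kt), set T(t) = 58:
(58 - 22) / (90 - 22) = e^(-0.1t), so t = -ln(0.529)/0.1 ≈ 6.4 minutes.


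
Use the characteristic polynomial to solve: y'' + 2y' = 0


Characteristic equation: r² + 2r = 0.
Factor: (r + 2)(r - 0) = 0 ⇒ r = -2, 0 (distinct real).
General solution: y = C₁e^(-2x) + C₂.


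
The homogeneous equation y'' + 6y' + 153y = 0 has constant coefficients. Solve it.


Characteristic equation: r² + 6r + 153 = 0.
Discriminant is negative; roots r = -3 ± 12i (complex conjugate pair).
General solution uses e^(α x)(C₁ cos(β x) + C₂ sin(β x)): y = e^(-3x)(C₁cos(12x) + C₂sin(12x)).


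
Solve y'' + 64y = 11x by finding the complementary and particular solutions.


Homogeneous: r² + 64 = 0 ⇒ r = ±8i, y_h = C₁cos(8x) + C₂sin(8x).
Polynomial forcing; try y_p = Ax + B. Then y_p'' + 64 y_p = 64(Ax + B) = 11x, so B = 0 and A = 11/64.
General solution: y = C₁cos(8x) + C₂sin(8x) + (11/64)x.


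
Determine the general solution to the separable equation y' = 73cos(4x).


g(y) = 1, so integrate directly: y = ∫ 73cos(4x) dx = (73/4)sin(4x) + C.


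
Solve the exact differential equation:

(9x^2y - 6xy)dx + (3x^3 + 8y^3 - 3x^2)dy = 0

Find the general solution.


Check exactness: ∂M/∂y = 9x^2 - 6x and ∂N/∂x = 9x^2 - 6x; equal, so the equation is exact.
Integrate M with respect to x (treating y as constant): ∫M dx = 3x^3y - 3x^2y + h(y).
Differentiate w.r.t. y and set equal to N: the x-dependent terms already match, leaving h'(y) = 8y^3. Integrate: h(y) = 2y^4.
So F(x,y) = 3x^3y + 2y^4 - 3x^2y.
General solution: 3x^3y + 2y^4 - 3x^2y = C.


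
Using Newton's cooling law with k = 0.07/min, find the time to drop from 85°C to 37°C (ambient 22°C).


From T(t) = T_a + (T₀ - T_a)e^(-kt), set T(t) = 37:
(37 - 22) / (85 - 22) = e^(-0.07t), so t = -ln(0.238)/0.07 ≈ 20.5 minutes.


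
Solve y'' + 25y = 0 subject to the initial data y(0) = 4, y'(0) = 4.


Characteristic roots of r² + 25 = 0 are ±5i, so y = C₁cos(5x) + C₂sin(5x).
Apply y(0) = 4: C₁ = 4. Differentiate and apply y'(0) = 4: 5·C₂ = 4, so C₂ = 4/5.
Particular solution: y = 4cos(5x) + (4/5)sin(5x).


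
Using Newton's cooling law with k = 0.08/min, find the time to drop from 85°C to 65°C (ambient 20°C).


From T(t) = T_a + (T₀ - T_a)e^(-kt), set T(t) = 65:
(65 - 20) / (85 - 20) = e^(-0.08t), so t = -ln(0.692)/0.08 ≈ 4.6 minutes.


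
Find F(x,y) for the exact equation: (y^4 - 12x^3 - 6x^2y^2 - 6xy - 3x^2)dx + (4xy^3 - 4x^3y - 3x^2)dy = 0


Check exactness: ∂M/∂y = 4y^3 - 12x^2y - 6x and ∂N/∂x = 4y^3 - 12x^2y - 6x; equal, so the equation is exact.
Integrate M with respect to x (treating y as constant): ∫M dx = xy^4 - 3x^4 - 2x^3y^2 - 3x^2y - x^3 + h(y).
Differentiate w.r.t. y and set equal to N: all terms match, so h'(y) = 0 and h is a constant absorbed into C.
General solution: xy^4 - 3x^4 - 2x^3y^2 - 3x^2y - x^3 = C.


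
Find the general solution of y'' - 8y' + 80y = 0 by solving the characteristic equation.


Characteristic equation: r² - 8r + 80 = 0.
Discriminant is negative; roots r = 4 ± 8i (complex conjugate pair).
General solution uses e^(α x)(C₁ cos(β x) + C₂ sin(β x)): y = e^(4x)(C₁cos(8x) + C₂sin(8x)).


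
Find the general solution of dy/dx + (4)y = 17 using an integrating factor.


P(x) = 4, Q(x) = 17; integrating factor μ = e^(4x).
(μ y)' = 17e^(4x) ⇒ μ y = (17/4)e^(4x) + C.
Divide by μ: y = 17/4 + Ce^(-4x).


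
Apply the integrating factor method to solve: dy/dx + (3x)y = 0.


P(x) = 3x ⇒ μ = e^((3/2)x²).
Q(x) = 0 so μ y is constant: y = Ce^(-(3/2)x²).


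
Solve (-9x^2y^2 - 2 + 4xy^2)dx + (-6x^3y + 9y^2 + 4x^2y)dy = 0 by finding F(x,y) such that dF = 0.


Check exactness: ∂M/∂y = -18x^2y + 8xy and ∂N/∂x = -18x^2y + 8xy; equal, so the equation is exact.
Integrate M with respect to x (treating y as constant): ∫M dx = -3x^3y^2 - 2x + 2x^2y^2 + h(y).
Differentiate w.r.t. y and set equal to N: the x-dependent terms already match, leaving h'(y) = 9y^2. Integrate: h(y) = 3y^3.
So F(x,y) = -3x^3y^2 + 3y^3 - 2x + 2x^2y^2.
General solution: -3x^3y^2 + 3y^3 - 2x + 2x^2y^2 = C.


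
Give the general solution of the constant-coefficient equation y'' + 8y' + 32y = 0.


Characteristic equation: r² + 8r + 32 = 0.
Discriminant is negative; roots r = -4 ± 4i (complex conjugate pair).
General solution uses e^(α x)(C₁ cos(β x) + C₂ sin(β x)): y = e^(-4x)(C₁cos(4x) + C₂sin(4x)).


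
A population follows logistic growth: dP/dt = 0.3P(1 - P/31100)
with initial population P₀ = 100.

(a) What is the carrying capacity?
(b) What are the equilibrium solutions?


Logistic ODE dP/dt = 0.3P(1 - P/31100) has equilibria where dP/dt = 0, i.e. P = 0 or P = 31100.
The coefficient (1 - P/K) = 0 when P = K, identifying K = 31100 as the carrying capacity.
(a) K = 31100; (b) equilibria P = 0 and P = 31100.


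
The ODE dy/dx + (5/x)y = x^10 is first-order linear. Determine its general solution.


P(x) = 5/x ⇒ μ = x^5.
(x^5 y)' = x^5·x^10 = x^15.
Integrate: x^5 y = x^16/(16) + C.
Solve for y: y = (1/16)x^11 + C/x^5.


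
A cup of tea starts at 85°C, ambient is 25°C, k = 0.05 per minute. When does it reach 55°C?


From T(t) = T_a + (T₀ - T_a)e^(-kt), set T(t) = 55:
(55 - 25) / (85 - 25) = e^(-0.05t), so t = -ln(0.500)/0.05 ≈ 13.9 minutes.


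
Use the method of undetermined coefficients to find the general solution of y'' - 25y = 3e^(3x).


Characteristic roots of r² - 25 = 0 are 5, -5.
y_h = C₁e^(5x) + C₂e^(-5x).
Forcing exponent 3 is not a characteristic root; try y_p = Ae^(3x).
Substitute: A·(9 + (0)·3 + (-25)) = A·-16 = 3, so A = -3/16.
General solution: y = C₁e^(5x) + C₂e^(-5x) - (3/16)e^(3x).


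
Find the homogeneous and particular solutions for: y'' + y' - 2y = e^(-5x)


Characteristic roots of r² + r - 2 = 0 are -2, 1.
y_h = C₁e^(-2x) + C₂e^(x).
Forcing exponent -5 is not a characteristic root; try y_p = Ae^(-5x).
Substitute: A·(25 + (1)·-5 + (-2)) = A·18 = 1, so A = 1/18.
General solution: y = C₁e^(-2x) + C₂e^(x) + (1/18)e^(-5x).


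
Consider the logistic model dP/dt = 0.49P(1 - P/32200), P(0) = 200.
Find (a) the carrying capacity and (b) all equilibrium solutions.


Logistic ODE dP/dt = 0.49P(1 - P/32200) has equilibria where dP/dt = 0, i.e. P = 0 or P = 32200.
The coefficient (1 - P/K) = 0 when P = K, identifying K = 32200 as the carrying capacity.
(a) K = 32200; (b) equilibria P = 0 and P = 32200.


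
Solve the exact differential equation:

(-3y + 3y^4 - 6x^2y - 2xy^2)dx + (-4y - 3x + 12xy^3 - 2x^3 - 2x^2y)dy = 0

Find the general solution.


Check exactness: ∂M/∂y = -3 + 12y^3 - 6x^2 - 4xy and ∂N/∂x = -3 + 12y^3 - 6x^2 - 4xy; equal, so the equation is exact.
Integrate M with respect to x (treating y as constant): ∫M dx = -3xy + 3xy^4 - 2x^3y - x^2y^2 + h(y).
Differentiate w.r.t. y and set equal to N: the x-dependent terms already match, leaving h'(y) = -4y. Integrate: h(y) = -2y^2.
So F(x,y) = -2y^2 - 3xy + 3xy^4 - 2x^3y - x^2y^2.
General solution: -2y^2 - 3xy + 3xy^4 - 2x^3y - x^2y^2 = C.


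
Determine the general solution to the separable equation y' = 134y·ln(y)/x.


Separate: dy/[y ln(y)] = 134 dx/x.
Substitute u = ln(y): du/u = 134 dx/x.
Integrate: ln|ln(y)| = 134ln|x| + C₀, hence ln(y) = C·x^134.


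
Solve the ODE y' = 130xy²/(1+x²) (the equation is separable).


Separate: dy/y² = 130x/(1+x²) dx.
Integrate LHS: ∫ dy/y² = -1/y.
Integrate RHS via u = 1+x²: 65ln(1+x²) + C.
Result: -1/y = 65ln(1+x²) + C.


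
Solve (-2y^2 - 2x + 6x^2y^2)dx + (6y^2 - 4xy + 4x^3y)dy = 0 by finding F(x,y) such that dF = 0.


Check exactness: ∂M/∂y = -4y + 12x^2y and ∂N/∂x = -4y + 12x^2y; equal, so the equation is exact.
Integrate M with respect to x (treating y as constant): ∫M dx = -2xy^2 - x^2 + 2x^3y^2 + h(y).
Differentiate w.r.t. y and set equal to N: the x-dependent terms already match, leaving h'(y) = 6y^2. Integrate: h(y) = 2y^3.
So F(x,y) = 2y^3 - 2xy^2 - x^2 + 2x^3y^2.
General solution: 2y^3 - 2xy^2 - x^2 + 2x^3y^2 = C.


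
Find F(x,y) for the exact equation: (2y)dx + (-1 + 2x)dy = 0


Check exactness: ∂M/∂y = 2 and ∂N/∂x = 2; equal, so the equation is exact.
Integrate M with respect to x (treating y as constant): ∫M dx = 2xy + h(y).
Differentiate w.r.t. y and set equal to N: the x-dependent terms already match, leaving h'(y) = -1. Integrate: h(y) = -y.
So F(x,y) = -y + 2xy.
General solution: -y + 2xy = C.


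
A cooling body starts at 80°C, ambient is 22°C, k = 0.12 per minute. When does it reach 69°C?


From T(t) = T_a + (T₀ - T_a)e^(-kt), set T(t) = 69:
(69 - 22) / (80 - 22) = e^(-0.12t), so t = -ln(0.810)/0.12 ≈ 1.8 minutes.


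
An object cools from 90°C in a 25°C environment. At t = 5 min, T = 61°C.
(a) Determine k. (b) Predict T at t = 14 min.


Newton's law: T(t) = T_a + (T₀ - T_a)e^(-kt).
(a) Use T(5) = 61: (61 - 25)/(90 - 25) = e^(-k·5), so k = -ln(0.554)/5 ≈ 0.1182.
(b) Apply k to t = 14: T(14) = 25 + (65)e^(-1.654) ≈ 37.4°C.


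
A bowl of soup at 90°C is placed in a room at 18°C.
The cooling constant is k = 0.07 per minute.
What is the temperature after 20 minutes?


Newton's law: dT/dt = -k(T - T_a) has solution T(t) = T_a + (T₀ - T_a)e^(-kt).
Plug in T_a = 18, T₀ = 90, k = 0.07, t = 20: T(20) = 18 + (72)e^(-1.40) ≈ 35.8°C.


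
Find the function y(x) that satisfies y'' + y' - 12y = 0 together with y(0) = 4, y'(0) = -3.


Characteristic roots of r² + r - 12 = 0 are -4, 3.
General solution y = c₁ e^(-4x) + c₂ e^(3x).
Apply y(0) = 4: c₁ + c₂ = 4. Apply y'(0) = -3: -4 c₁ + 3 c₂ = -3.
Solve: c₁ = 15/7, c₂ = 13/7.
Particular solution: y = (15/7)e^(-4x) + (13/7)e^(3x).


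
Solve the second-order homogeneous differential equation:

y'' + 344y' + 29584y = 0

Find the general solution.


Characteristic equation: r² + 344r + 29584 = 0, i.e. (r + 172)² = 0.
Repeated root r = -172; include an x factor for the second linearly independent solution.
General solution: y = (C₁ + C₂x)e^(-172x).


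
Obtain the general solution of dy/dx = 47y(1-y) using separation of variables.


Separate: dy/[y(1-y)] = 47 dx.
Partial fractions: 1/[y(1-y)] = 1/y + 1/(1-y).
Integrate: ln|y/(1-y)| = 47x + C₀.
Solve for y: y = 1/(1 + Ce^(-47x)).


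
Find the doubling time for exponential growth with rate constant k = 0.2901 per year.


Exponential growth: P(t) = P₀ e^(0.2901t). Set P(t)/P₀ = 2: e^(0.2901t) = 2.
Solve: t = ln(2)/0.2901 ≈ 2.39 years.


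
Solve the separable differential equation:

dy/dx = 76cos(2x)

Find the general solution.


g(y) = 1, so integrate directly: y = ∫ 76cos(2x) dx = 38sin(2x) + C.


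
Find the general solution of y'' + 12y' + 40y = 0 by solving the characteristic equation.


Characteristic equation: r² + 12r + 40 = 0.
Discriminant is negative; roots r = -6 ± 2i (complex conjugate pair).
General solution uses e^(α x)(C₁ cos(β x) + C₂ sin(β x)): y = e^(-6x)(C₁cos(2x) + C₂sin(2x)).


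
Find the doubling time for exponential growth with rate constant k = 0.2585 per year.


Exponential growth: P(t) = P₀ e^(0.2585t). Set P(t)/P₀ = 2: e^(0.2585t) = 2.
Solve: t = ln(2)/0.2585 ≈ 2.68 years.


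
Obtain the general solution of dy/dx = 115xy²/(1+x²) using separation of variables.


Separate: dy/y² = 115x/(1+x²) dx.
Integrate LHS: ∫ dy/y² = -1/y.
Integrate RHS via u = 1+x²: (115/2)ln(1+x²) + C.
Result: -1/y = (115/2)ln(1+x²) + C.


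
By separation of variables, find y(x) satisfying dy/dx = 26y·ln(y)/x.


Separate: dy/[y ln(y)] = 26 dx/x.
Substitute u = ln(y): du/u = 26 dx/x.
Integrate: ln|ln(y)| = 26ln|x| + C₀, hence ln(y) = C·x^26.


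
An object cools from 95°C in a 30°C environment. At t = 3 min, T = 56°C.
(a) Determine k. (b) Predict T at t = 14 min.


Newton's law: T(t) = T_a + (T₀ - T_a)e^(-kt).
(a) Use T(3) = 56: (56 - 30)/(95 - 30) = e^(-k·3), so k = -ln(0.400)/3 ≈ 0.3054.
(b) Apply k to t = 14: T(14) = 30 + (65)e^(-4.276) ≈ 30.9°C.


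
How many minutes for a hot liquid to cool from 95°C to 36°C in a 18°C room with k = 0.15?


From T(t) = T_a + (T₀ - T_a)e^(-kt), set T(t) = 36:
(36 - 18) / (95 - 18) = e^(-0.15t), so t = -ln(0.234)/0.15 ≈ 9.7 minutes.


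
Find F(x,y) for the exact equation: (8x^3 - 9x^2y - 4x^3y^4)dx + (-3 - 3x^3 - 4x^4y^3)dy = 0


Check exactness: ∂M/∂y = -9x^2 - 16x^3y^3 and ∂N/∂x = -9x^2 - 16x^3y^3; equal, so the equation is exact.
Integrate M with respect to x (treating y as constant): ∫M dx = 2x^4 - 3x^3y - x^4y^4 + h(y).
Differentiate w.r.t. y and set equal to N: the x-dependent terms already match, leaving h'(y) = -3. Integrate: h(y) = -3y.
So F(x,y) = -3y + 2x^4 - 3x^3y - x^4y^4.
General solution: -3y + 2x^4 - 3x^3y - x^4y^4 = C.


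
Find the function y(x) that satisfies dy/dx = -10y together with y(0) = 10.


General solution of y' = -10y is y = Ce^(-10x).
Apply y(0) = 10: C = 10.
Particular solution: y = 10e^(-10x).


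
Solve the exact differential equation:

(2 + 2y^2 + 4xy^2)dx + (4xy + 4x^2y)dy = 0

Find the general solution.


Check exactness: ∂M/∂y = 4y + 8xy and ∂N/∂x = 4y + 8xy; equal, so the equation is exact.
Integrate M with respect to x (treating y as constant): ∫M dx = 2x + 2xy^2 + 2x^2y^2 + h(y).
Differentiate w.r.t. y and set equal to N: all terms match, so h'(y) = 0 and h is a constant absorbed into C.
General solution: 2x + 2xy^2 + 2x^2y^2 = C.


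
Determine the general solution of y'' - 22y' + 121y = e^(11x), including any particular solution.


Characteristic polynomial (r - 11)² = 0; repeated root r = 11.
y_h = (C₁ + C₂x)e^(11x). Forcing matches the repeated root (resonance), so try y_p = Ax² e^(11x).
Substitute and solve for A: 2A = 1, so A = 1/2.
General solution: y = (C₁ + C₂x + (1/2)x²)e^(11x).


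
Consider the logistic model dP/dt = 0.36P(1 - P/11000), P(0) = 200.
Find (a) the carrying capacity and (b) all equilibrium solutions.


Logistic ODE dP/dt = 0.36P(1 - P/11000) has equilibria where dP/dt = 0, i.e. P = 0 or P = 11000.
The coefficient (1 - P/K) = 0 when P = K, identifying K = 11000 as the carrying capacity.
(a) K = 11000; (b) equilibria P = 0 and P = 11000.


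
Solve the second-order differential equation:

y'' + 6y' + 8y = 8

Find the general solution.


Characteristic roots of r² + 6r + 8 = 0 are -4, -2.
y_h = C₁e^(-4x) + C₂e^(-2x).
Constant forcing; try y_p = A. Then 8A = 8 ⇒ A = 1.
General solution: y = C₁e^(-4x) + C₂e^(-2x) + 1.


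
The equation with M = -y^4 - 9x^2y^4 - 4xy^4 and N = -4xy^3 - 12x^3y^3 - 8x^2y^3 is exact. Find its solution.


Check exactness: ∂M/∂y = -4y^3 - 36x^2y^3 - 16xy^3 and ∂N/∂x = -4y^3 - 36x^2y^3 - 16xy^3; equal, so the equation is exact.
Integrate M with respect to x (treating y as constant): ∫M dx = -xy^4 - 3x^3y^4 - 2x^2y^4 + h(y).
Differentiate w.r.t. y and set equal to N: all terms match, so h'(y) = 0 and h is a constant absorbed into C.
General solution: -xy^4 - 3x^3y^4 - 2x^2y^4 = C.


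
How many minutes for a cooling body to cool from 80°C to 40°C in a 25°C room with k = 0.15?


From T(t) = T_a + (T₀ - T_a)e^(-kt), set T(t) = 40:
(40 - 25) / (80 - 25) = e^(-0.15t), so t = -ln(0.273)/0.15 ≈ 8.7 minutes.


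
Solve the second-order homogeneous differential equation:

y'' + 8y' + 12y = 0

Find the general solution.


Characteristic equation: r² + 8r + 12 = 0.
Factor: (r + 2)(r + 6) = 0 ⇒ r = -2, -6 (distinct real).
General solution: y = C₁e^(-2x) + C₂e^(-6x).


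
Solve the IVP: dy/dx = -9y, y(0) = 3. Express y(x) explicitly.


General solution of y' = -9y is y = Ce^(-9x).
Apply y(0) = 3: C = 3.
Particular solution: y = 3e^(-9x).


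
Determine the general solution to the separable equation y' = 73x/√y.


Separate: √y dy = 73x dx.
Integrate: (2/3)y^(3/2) = (73/2)x² + C.


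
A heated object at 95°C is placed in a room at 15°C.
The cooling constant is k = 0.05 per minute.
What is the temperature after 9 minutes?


Newton's law: dT/dt = -k(T - T_a) has solution T(t) = T_a + (T₀ - T_a)e^(-kt).
Plug in T_a = 15, T₀ = 95, k = 0.05, t = 9: T(9) = 15 + (80)e^(-0.45) ≈ 66.0°C.


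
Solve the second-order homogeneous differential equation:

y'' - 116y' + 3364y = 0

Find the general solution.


Characteristic equation: r² - 116r + 3364 = 0, i.e. (r - 58)² = 0.
Repeated root r = 58; include an x factor for the second linearly independent solution.
General solution: y = (C₁ + C₂x)e^(58x).


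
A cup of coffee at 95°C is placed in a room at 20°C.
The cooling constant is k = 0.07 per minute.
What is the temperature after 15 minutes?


Newton's law: dT/dt = -k(T - T_a) has solution T(t) = T_a + (T₀ - T_a)e^(-kt).
Plug in T_a = 20, T₀ = 95, k = 0.07, t = 15: T(15) = 20 + (75)e^(-1.05) ≈ 46.2°C.


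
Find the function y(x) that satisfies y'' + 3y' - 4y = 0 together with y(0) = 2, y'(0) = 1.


Characteristic roots of r² + 3r - 4 = 0 are -4, 1.
General solution y = c₁ e^(-4x) + c₂ e^(x).
Apply y(0) = 2: c₁ + c₂ = 2. Apply y'(0) = 1: -4 c₁ + 1 c₂ = 1.
Solve: c₁ = 1/5, c₂ = 9/5.
Particular solution: y = (1/5)e^(-4x) + (9/5)e^(x).


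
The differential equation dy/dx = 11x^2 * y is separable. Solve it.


Separate variables: dy/y = 11x^2 dx.
Integrate: ln|y| = (11/3)x^3 + C₀.
Exponentiate: y = Ce^((11/3)x^3).


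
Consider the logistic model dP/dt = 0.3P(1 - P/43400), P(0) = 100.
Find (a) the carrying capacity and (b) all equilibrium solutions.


Logistic ODE dP/dt = 0.3P(1 - P/43400) has equilibria where dP/dt = 0, i.e. P = 0 or P = 43400.
The coefficient (1 - P/K) = 0 when P = K, identifying K = 43400 as the carrying capacity.
(a) K = 43400; (b) equilibria P = 0 and P = 43400.


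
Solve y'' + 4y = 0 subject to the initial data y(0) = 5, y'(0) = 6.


Characteristic roots of r² + 4 = 0 are ±2i, so y = C₁cos(2x) + C₂sin(2x).
Apply y(0) = 5: C₁ = 5. Differentiate and apply y'(0) = 6: 2·C₂ = 6, so C₂ = 3.
Particular solution: y = 5cos(2x) + 3sin(2x).


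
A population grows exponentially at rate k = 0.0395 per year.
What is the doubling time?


Exponential growth: P(t) = P₀ e^(0.0395t). Set P(t)/P₀ = 2: e^(0.0395t) = 2.
Solve: t = ln(2)/0.0395 ≈ 17.55 years.
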